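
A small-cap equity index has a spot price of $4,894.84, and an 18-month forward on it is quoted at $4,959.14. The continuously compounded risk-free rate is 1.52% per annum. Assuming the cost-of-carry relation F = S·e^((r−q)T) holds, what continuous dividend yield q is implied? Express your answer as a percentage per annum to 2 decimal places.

From F = S·e^((r−q)T): (r − q) = ln(F/S)/T
ln(4959.14/4894.84) = ln(1.013136) = 0.013050
(r − q) = 0.013050 / (18/12) = 0.008700
q = r − ln(F/S)/T = 0.0152 − 0.008700 = 0.006500
q = 0.65%

0.65%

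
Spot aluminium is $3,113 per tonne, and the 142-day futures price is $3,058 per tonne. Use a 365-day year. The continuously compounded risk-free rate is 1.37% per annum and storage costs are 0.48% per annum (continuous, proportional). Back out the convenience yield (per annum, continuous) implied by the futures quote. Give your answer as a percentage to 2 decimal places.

F = S·e^((r+u−y)T) ⇒ (r+u−y) = ln(F/S)/T
ln(3058/3113) = -0.017826; /T ⇒ -0.045820
y = r + u − ln(F/S)/T = 0.0137 + 0.0048 + 0.045820 = 0.064320
y = 6.43%

6.43%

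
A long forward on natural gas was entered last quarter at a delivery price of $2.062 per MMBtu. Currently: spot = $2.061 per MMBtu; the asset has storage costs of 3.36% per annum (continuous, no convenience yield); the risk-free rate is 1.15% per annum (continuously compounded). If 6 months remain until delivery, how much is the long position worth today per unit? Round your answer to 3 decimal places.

Current fair forward for the remaining 6 months: F = S·e^((r + u)·T), (r + u) = 0.0115 + 0.0336 = 0.0451
F = 2.061 · e^(0.0451 × 6/12) = 2.061 × 1.022806 = 2.1080
Value of long forward = (F − K)·e^(−rT) = (2.1080 − 2.062) · e^(−0.0115·6/12)
= 0.0460 × 0.994266 = 0.046

$0.046 per MMBtu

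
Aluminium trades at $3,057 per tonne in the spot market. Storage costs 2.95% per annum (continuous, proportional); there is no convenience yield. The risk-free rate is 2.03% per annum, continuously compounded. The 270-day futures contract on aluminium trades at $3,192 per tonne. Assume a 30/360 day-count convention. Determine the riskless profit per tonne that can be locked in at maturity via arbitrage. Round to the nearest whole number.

$19 per tonne

Fair futures: F* = S·e^(carry·T), with carry = (r + u) = 0.0203 + 0.0295 = 0.0498
F* = 3057 · e^(0.0498 × 270/360) = 3057 · e^0.037350 = 3057 × 1.038056 = $3173.3372
Market $3192 > fair $3173.3372: forward overpriced → cash-and-carry (buy spot, short the forward).
At maturity, profit = |F_mkt − F*| = |3192 − 3173.3372| = $19 per tonne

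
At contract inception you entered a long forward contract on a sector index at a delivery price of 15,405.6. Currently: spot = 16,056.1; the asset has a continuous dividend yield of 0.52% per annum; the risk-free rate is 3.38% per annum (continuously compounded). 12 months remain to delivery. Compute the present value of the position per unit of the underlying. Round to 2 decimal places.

Current fair forward for the remaining 12 months: F = S·e^((r − q)·T), (r − q) = 0.0338 − 0.0052 = 0.0286
F = 16056.1 · e^(0.0286 × 12/12) = 16056.1 × 1.02901291 = 16521.9342
Value of long forward = (F − K)·e^(−rT) = (16521.9342 − 15405.6) · e^(−0.0338·12/12)
= 1116.3342 × 0.96676484 = 1079.23

1079.23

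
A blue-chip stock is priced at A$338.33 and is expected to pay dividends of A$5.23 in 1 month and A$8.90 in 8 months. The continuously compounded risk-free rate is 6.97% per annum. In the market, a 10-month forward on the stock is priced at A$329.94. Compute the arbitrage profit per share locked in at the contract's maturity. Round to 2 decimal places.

A$14.11 per share

PV(dividends) I = 5.23·e^(−0.0697·1/12) + 8.90·e^(−0.0697·8/12) = 13.6956
Fair forward F* = (S − I)·e^(rT) = (338.33 − 13.6956)·e^0.058083 = 324.6344 × 1.059803 = 344.0485
Market A$329.94 < fair 344.0485: forward underpriced → reverse cash-and-carry (short the stock, invest proceeds at r, pay the dividends, go long the forward).
Profit at T = |F_mkt − F*| = |329.94 − 344.0485| = A$14.11 per share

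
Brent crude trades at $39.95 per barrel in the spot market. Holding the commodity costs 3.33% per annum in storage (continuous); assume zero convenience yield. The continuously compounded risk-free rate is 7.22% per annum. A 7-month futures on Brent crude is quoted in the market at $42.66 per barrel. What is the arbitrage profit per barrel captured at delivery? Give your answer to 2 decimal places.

Fair futures: F* = S·e^(carry·T), with carry = (r + u) = 0.0722 + 0.0333 = 0.1055
F* = 39.95 · e^(0.1055 × 7/12) = 39.95 · e^0.061542 = 39.95 × 1.063475 = $42.4858
Market $42.66 > fair $42.4858: forward overpriced → cash-and-carry (buy spot, short the forward).
At maturity, profit = |F_mkt − F*| = |42.66 − 42.4858| = $0.17 per barrel

$0.17 per barrel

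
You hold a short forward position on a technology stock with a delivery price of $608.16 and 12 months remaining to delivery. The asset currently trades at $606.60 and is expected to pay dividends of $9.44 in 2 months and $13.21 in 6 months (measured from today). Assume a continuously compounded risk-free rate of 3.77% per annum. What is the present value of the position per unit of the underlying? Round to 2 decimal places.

PV(remaining dividends) I = 9.44·e^(−0.0377·2/12) + 13.21·e^(−0.0377·6/12) = 22.3442
Current forward F = (S − I)·e^(rT) = (606.60 − 22.3442)·e^(0.0377·12/12) = 584.2558 × 1.038420 = 606.7029
Value (long) = (F − K)·e^(−rT) = (606.7029 − 608.16) × 0.963002 = -1.4032
Short position value = −(long value) = $1.40

$1.40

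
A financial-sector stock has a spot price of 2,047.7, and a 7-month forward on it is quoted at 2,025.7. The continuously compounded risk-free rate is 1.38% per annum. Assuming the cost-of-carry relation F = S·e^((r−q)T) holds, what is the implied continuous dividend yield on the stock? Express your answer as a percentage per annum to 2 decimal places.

From F = S·e^((r−q)T): (r − q) = ln(F/S)/T
ln(2025.7/2047.7) = ln(0.989256) = -0.010802
(r − q) = -0.010802 / (7/12) = -0.018518
q = r − ln(F/S)/T = 0.0138 + 0.018518 = 0.032318
q = 3.23%

3.23%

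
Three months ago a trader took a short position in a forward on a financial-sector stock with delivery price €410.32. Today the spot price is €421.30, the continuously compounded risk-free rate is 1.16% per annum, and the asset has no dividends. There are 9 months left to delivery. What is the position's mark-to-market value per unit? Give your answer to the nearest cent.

-€14.53

Current fair forward for the remaining 9 months: F = S·e^(r·T), r = 0.0116
F = 421.30 · e^(0.0116 × 9/12) = 421.30 × 1.008738 = 424.9813
Value of long forward = (F − K)·e^(−rT) = (424.9813 − 410.32) · e^(−0.0116·9/12)
= 14.6613 × 0.991338 = 14.53
Short position value = −(long value) = -€14.53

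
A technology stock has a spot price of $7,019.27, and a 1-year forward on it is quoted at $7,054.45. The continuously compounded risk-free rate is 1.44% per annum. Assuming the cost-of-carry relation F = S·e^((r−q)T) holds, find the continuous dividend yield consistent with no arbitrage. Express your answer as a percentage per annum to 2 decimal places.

From F = S·e^((r−q)T): (r − q) = ln(F/S)/T
ln(7054.45/7019.27) = ln(1.005012) = 0.004999
(r − q) = 0.004999 / (12/12) = 0.004999
q = r − ln(F/S)/T = 0.0144 − 0.004999 = 0.009401
q = 0.94%

0.94%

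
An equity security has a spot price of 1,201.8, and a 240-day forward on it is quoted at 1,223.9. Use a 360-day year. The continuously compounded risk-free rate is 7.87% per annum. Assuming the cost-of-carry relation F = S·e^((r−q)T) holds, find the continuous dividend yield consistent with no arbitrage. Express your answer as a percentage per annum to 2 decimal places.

From F = S·e^((r−q)T): (r − q) = ln(F/S)/T
ln(1223.9/1201.8) = ln(1.018389) = 0.018222
(r − q) = 0.018222 / (240/360) = 0.027333
q = r − ln(F/S)/T = 0.0787 − 0.027333 = 0.051367
q = 5.14%

5.14%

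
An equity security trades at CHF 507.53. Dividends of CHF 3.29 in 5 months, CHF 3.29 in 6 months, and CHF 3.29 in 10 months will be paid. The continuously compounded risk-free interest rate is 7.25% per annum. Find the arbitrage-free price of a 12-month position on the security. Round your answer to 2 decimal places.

CHF 535.52

PV(dividends) I = 3.29·e^(−0.0725·5/12) + 3.29·e^(−0.0725·6/12) + 3.29·e^(−0.0725·10/12)
I = 3.1921 + 3.1729 + 3.0971 = 9.4621
F = (S − I)·e^(rT) = (507.53 − 9.4621) · e^(0.0725·12/12)
= 498.0679 · e^0.072500 = 498.0679 × 1.075193 = CHF 535.52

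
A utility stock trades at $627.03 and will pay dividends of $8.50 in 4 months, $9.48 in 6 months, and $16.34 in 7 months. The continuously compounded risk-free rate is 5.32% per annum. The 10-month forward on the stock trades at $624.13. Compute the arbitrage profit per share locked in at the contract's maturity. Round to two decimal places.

PV(dividends) I = 8.50·e^(−0.0532·4/12) + 9.48·e^(−0.0532·6/12) + 16.34·e^(−0.0532·7/12) = 33.4225
Fair forward F* = (S − I)·e^(rT) = (627.03 − 33.4225)·e^0.044333 = 593.6075 × 1.045330 = 620.5157
Market $624.13 > fair 620.5157: forward overpriced → cash-and-carry (borrow at r, buy the stock and collect the dividends, short the forward).
Profit at T = |F_mkt − F*| = |624.13 − 620.5157| = $3.61 per share

$3.61 per share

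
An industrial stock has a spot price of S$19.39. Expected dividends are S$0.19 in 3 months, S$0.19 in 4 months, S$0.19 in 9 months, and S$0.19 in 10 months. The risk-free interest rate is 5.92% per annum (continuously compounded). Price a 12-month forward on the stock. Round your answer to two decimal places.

PV(dividends) I = 0.19·e^(−0.0592·3/12) + 0.19·e^(−0.0592·4/12) + 0.19·e^(−0.0592·9/12) + 0.19·e^(−0.0592·10/12)
I = 0.1872 + 0.1863 + 0.1817 + 0.1809 = 0.7361
F = (S − I)·e^(rT) = (19.39 − 0.7361) · e^(0.0592·12/12)
= 18.6539 · e^0.059200 = 18.6539 × 1.060987 = S$19.79

S$19.79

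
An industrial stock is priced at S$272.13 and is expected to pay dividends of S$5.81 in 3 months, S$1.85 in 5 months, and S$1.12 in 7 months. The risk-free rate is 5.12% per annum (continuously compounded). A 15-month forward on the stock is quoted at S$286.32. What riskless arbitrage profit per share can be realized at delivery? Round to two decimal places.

S$5.41 per share

PV(dividends) I = 5.81·e^(−0.0512·3/12) + 1.85·e^(−0.0512·5/12) + 1.12·e^(−0.0512·7/12) = 8.6341
Fair forward F* = (S − I)·e^(rT) = (272.13 − 8.6341)·e^0.064000 = 263.4959 × 1.066092 = 280.9109
Market S$286.32 > fair 280.9109: forward overpriced → cash-and-carry (borrow at r, buy the stock and collect the dividends, short the forward).
Profit at T = |F_mkt − F*| = |286.32 − 280.9109| = S$5.41 per share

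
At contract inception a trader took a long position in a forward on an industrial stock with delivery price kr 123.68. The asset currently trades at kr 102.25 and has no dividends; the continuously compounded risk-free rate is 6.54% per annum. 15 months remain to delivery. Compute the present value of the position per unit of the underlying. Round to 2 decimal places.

Current fair forward for the remaining 15 months: F = S·e^(r·T), r = 0.0654
F = 102.25 · e^(0.0654 × 15/12) = 102.25 × 1.085184 = 110.9601
Value of long forward = (F − K)·e^(−rT) = (110.9601 − 123.68) · e^(−0.0654·15/12)
= -12.7199 × 0.921502 = -11.72

-kr 11.72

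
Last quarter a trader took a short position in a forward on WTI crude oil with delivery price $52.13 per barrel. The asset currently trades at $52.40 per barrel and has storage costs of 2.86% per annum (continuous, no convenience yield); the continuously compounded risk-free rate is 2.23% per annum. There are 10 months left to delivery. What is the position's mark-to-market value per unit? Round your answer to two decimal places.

-$2.49 per barrel

Current fair forward for the remaining 10 months: F = S·e^((r + u)·T), (r + u) = 0.0223 + 0.0286 = 0.0509
F = 52.40 · e^(0.0509 × 10/12) = 52.40 × 1.043329 = 54.6704
Value of long forward = (F − K)·e^(−rT) = (54.6704 − 52.13) · e^(−0.0223·10/12)
= 2.5404 × 0.981588 = 2.49
Short position value = −(long value) = -$2.49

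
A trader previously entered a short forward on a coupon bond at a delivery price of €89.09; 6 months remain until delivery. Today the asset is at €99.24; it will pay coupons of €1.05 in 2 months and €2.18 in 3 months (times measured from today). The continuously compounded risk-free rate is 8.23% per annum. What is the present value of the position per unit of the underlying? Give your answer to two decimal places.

-€10.57

PV(remaining coupons) I = 1.05·e^(−0.0823·2/12) + 2.18·e^(−0.0823·3/12) = 3.1713
Current forward F = (S − I)·e^(rT) = (99.24 − 3.1713)·e^(0.0823·6/12) = 96.0687 × 1.042008 = 100.1044
Value (long) = (F − K)·e^(−rT) = (100.1044 − 89.09) × 0.959685 = 10.5704
Short position value = −(long value) = -€10.57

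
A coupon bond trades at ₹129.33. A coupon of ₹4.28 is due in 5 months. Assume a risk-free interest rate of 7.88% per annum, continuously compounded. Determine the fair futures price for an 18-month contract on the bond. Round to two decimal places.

₹140.90

PV(coupons) I = 4.28·e^(−0.0788·5/12)
I = 4.1418
F = (S − I)·e^(rT) = (129.33 − 4.1418) · e^(0.0788·18/12)
= 125.1882 · e^0.118200 = 125.1882 × 1.125469 = ₹140.90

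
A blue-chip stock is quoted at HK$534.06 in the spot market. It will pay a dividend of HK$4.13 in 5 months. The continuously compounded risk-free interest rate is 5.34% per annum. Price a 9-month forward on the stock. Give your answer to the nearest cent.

HK$551.68

PV(dividends) I = 4.13·e^(−0.0534·5/12)
I = 4.0391
F = (S − I)·e^(rT) = (534.06 − 4.0391) · e^(0.0534·9/12)
= 530.0209 · e^0.040050 = 530.0209 × 1.040863 = HK$551.68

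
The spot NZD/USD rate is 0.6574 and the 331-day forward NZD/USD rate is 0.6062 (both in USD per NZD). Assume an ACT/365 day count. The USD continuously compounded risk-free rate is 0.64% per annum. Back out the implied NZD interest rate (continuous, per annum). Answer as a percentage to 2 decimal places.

F = S·e^((r_USD − r_NZD)T) ⇒ r_NZD = r_USD − ln(F/S)/T
ln(0.6062/0.6574) = -0.081083; /(331/365) = -0.089412
r_NZD = 0.0064 + 0.089412 = 0.095812
r_NZD = 9.58%

9.58%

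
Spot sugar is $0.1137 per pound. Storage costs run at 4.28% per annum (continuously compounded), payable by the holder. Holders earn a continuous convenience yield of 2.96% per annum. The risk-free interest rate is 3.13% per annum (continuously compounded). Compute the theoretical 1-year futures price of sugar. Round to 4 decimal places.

$0.1189 per pound

Net carry = r + u − y = 0.0313 + 0.0428 − 0.0296 = 0.0445
F = S·e^((r+u−y)T) = 0.1137 · e^(0.0445 × 1) = 0.1137 · e^0.044500
= 0.1137 × 1.045505 = $0.1189 per pound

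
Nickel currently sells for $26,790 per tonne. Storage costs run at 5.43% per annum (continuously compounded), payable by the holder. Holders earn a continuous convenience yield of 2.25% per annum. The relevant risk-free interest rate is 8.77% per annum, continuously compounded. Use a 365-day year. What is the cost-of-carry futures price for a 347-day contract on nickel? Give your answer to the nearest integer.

Net carry = r + u − y = 0.0877 + 0.0543 − 0.0225 = 0.1195
F = S·e^((r+u−y)T) = 26790 · e^(0.1195 × 347/365) = 26790 · e^0.113607
= 26790 × 1.120312 = $30,013 per tonne

$30,013 per tonne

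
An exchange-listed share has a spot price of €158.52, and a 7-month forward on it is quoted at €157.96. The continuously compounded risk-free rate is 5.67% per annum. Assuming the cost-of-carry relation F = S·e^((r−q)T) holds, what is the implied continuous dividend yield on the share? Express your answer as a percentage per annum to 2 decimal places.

6.28%

From F = S·e^((r−q)T): (r − q) = ln(F/S)/T
ln(157.96/158.52) = ln(0.996467) = -0.003539
(r − q) = -0.003539 / (7/12) = -0.006067
q = r − ln(F/S)/T = 0.0567 + 0.006067 = 0.062767
q = 6.28%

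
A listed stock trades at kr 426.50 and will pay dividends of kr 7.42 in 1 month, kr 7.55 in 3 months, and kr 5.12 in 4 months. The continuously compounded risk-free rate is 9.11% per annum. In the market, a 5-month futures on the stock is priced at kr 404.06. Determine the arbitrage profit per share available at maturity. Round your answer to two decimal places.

PV(dividends) I = 7.42·e^(−0.0911·1/12) + 7.55·e^(−0.0911·3/12) + 5.12·e^(−0.0911·4/12) = 19.7107
Fair futures F* = (S − I)·e^(rT) = (426.50 − 19.7107)·e^0.037958 = 406.7893 × 1.038688 = 422.5272
Market kr 404.06 < fair 422.5272: forward underpriced → reverse cash-and-carry (short the stock, invest proceeds at r, pay the dividends, go long the forward).
Profit at T = |F_mkt − F*| = |404.06 − 422.5272| = kr 18.47 per share

kr 18.47 per share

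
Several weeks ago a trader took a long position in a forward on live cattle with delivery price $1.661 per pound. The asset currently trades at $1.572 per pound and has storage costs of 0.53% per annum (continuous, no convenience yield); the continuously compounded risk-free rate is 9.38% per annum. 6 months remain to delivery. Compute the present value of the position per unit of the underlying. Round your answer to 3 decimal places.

Current fair forward for the remaining 6 months: F = S·e^((r + u)·T), (r + u) = 0.0938 + 0.0053 = 0.0991
F = 1.572 · e^(0.0991 × 6/12) = 1.572 × 1.050798 = 1.6519
Value of long forward = (F − K)·e^(−rT) = (1.6519 − 1.661) · e^(−0.0938·6/12)
= -0.0091 × 0.954183 = -0.009

-$0.009 per pound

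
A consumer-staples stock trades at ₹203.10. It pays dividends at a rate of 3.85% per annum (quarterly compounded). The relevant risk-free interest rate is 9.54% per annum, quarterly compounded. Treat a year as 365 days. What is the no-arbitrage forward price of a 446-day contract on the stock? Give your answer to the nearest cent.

₹217.47

F = S · (1+r/4)^(4T) / (1+q/4)^(4T)
= 203.10 × 1.122101 / 1.047932 = 203.10 × 1.070777
F = ₹217.47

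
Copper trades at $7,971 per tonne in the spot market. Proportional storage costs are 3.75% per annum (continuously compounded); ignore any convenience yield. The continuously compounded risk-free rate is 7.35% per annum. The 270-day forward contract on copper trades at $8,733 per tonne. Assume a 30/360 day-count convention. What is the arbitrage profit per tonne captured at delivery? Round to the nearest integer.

Fair forward: F* = S·e^(carry·T), with carry = (r + u) = 0.0735 + 0.0375 = 0.1110
F* = 7971 · e^(0.1110 × 270/360) = 7971 · e^0.083250 = 7971 × 1.086813 = $8662.9864
Market $8733 > fair $8662.9864: forward overpriced → cash-and-carry (buy spot, short the forward).
At maturity, profit = |F_mkt − F*| = |8733 − 8662.9864| = $70 per tonne

$70 per tonne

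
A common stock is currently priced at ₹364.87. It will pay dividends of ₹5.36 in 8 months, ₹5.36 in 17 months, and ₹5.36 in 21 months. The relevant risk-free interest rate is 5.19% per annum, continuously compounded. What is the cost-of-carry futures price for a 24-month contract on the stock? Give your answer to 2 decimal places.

₹388.08

PV(dividends) I = 5.36·e^(−0.0519·8/12) + 5.36·e^(−0.0519·17/12) + 5.36·e^(−0.0519·21/12)
I = 5.1777 + 4.9800 + 4.8946 = 15.0523
F = (S − I)·e^(rT) = (364.87 − 15.0523) · e^(0.0519·24/12)
= 349.8177 · e^0.103800 = 349.8177 × 1.109379 = ₹388.08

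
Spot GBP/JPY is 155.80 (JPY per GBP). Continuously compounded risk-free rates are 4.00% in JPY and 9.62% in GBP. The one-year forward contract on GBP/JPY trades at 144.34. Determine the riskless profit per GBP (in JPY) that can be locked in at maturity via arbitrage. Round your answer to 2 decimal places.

Fair forward: F* = S·e^(carry·T), with carry = (r_JPY − r_GBP) = 0.0400 − 0.0962 = -0.0562
F* = 155.80 · e^(-0.0562 × 12/12) = 155.80 · e^-0.056200 = 155.80 × 0.945350 = 147.2855
Market 144.34 < fair 147.2855: forward underpriced → reverse cash-and-carry (short spot, go long the forward).
At maturity, profit = |F_mkt − F*| = |144.34 − 147.2855| = 2.95 per GBP (in JPY)

2.95 per GBP (in JPY)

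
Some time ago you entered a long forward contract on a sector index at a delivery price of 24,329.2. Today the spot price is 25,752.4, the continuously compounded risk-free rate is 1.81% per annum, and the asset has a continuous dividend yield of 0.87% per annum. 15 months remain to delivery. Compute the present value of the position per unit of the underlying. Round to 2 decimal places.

1688.93

Current fair forward for the remaining 15 months: F = S·e^((r − q)·T), (r − q) = 0.0181 − 0.0087 = 0.0094
F = 25752.4 · e^(0.0094 × 15/12) = 25752.4 × 1.01181930 = 26056.7753
Value of long forward = (F − K)·e^(−rT) = (26056.7753 − 24329.2) · e^(−0.0181·15/12)
= 1727.5753 × 0.97762903 = 1688.93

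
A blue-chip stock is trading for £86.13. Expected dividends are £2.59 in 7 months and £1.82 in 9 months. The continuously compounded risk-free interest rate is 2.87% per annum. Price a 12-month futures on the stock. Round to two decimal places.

£84.18

PV(dividends) I = 2.59·e^(−0.0287·7/12) + 1.82·e^(−0.0287·9/12)
I = 2.5470 + 1.7812 = 4.3282
F = (S − I)·e^(rT) = (86.13 − 4.3282) · e^(0.0287·12/12)
= 81.8018 · e^0.028700 = 81.8018 × 1.029116 = £84.18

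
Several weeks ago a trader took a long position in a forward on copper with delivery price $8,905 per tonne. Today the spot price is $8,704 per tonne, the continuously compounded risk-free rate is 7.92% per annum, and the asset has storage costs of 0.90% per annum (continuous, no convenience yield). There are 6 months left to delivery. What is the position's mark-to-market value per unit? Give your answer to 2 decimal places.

Current fair forward for the remaining 6 months: F = S·e^((r + u)·T), (r + u) = 0.0792 + 0.0090 = 0.0882
F = 8704 · e^(0.0882 × 6/12) = 8704 × 1.04508686 = 9096.4360
Value of long forward = (F − K)·e^(−rT) = (9096.4360 − 8905) · e^(−0.0792·6/12)
= 191.4360 × 0.96117383 = 184.00

$184.00 per tonne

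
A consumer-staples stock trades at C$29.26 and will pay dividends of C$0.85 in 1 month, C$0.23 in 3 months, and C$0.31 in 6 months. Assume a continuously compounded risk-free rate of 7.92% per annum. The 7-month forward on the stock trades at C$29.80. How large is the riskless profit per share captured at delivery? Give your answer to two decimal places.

C$0.59 per share

PV(dividends) I = 0.85·e^(−0.0792·1/12) + 0.23·e^(−0.0792·3/12) + 0.31·e^(−0.0792·6/12) = 1.3679
Fair forward F* = (S − I)·e^(rT) = (29.26 − 1.3679)·e^0.046200 = 27.8921 × 1.047284 = 29.2110
Market C$29.80 > fair 29.2110: forward overpriced → cash-and-carry (borrow at r, buy the stock and collect the dividends, short the forward).
Profit at T = |F_mkt − F*| = |29.80 − 29.2110| = C$0.59 per share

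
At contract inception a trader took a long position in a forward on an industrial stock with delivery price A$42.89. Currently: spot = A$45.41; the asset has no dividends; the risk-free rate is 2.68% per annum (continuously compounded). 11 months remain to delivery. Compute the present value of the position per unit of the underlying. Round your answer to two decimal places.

A$3.56

Current fair forward for the remaining 11 months: F = S·e^(r·T), r = 0.0268
F = 45.41 · e^(0.0268 × 11/12) = 45.41 × 1.024871 = 46.5394
Value of long forward = (F − K)·e^(−rT) = (46.5394 − 42.89) · e^(−0.0268·11/12)
= 3.6494 × 0.975733 = 3.56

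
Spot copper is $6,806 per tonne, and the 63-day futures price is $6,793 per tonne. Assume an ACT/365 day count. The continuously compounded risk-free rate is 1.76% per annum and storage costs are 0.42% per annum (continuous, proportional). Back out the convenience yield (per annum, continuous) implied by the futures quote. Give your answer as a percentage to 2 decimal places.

3.29%

F = S·e^((r+u−y)T) ⇒ (r+u−y) = ln(F/S)/T
ln(6793/6806) = -0.001912; /T ⇒ -0.011077
y = r + u − ln(F/S)/T = 0.0176 + 0.0042 + 0.011077 = 0.032877
y = 3.29%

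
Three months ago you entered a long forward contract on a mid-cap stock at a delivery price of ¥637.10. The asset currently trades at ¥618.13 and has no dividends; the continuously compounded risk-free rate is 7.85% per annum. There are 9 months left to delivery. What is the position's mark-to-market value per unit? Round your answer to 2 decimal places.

¥17.46

Current fair forward for the remaining 9 months: F = S·e^(r·T), r = 0.0785
F = 618.13 · e^(0.0785 × 9/12) = 618.13 × 1.060643 = 655.6153
Value of long forward = (F − K)·e^(−rT) = (655.6153 − 637.10) · e^(−0.0785·9/12)
= 18.5153 × 0.942825 = 17.46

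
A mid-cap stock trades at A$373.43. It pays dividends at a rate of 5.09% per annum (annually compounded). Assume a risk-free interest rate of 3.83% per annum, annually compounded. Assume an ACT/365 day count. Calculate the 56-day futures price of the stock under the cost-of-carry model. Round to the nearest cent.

A$372.74

F = S · (1+r)^T / (1+q)^T
= 373.43 × 1.005783 / 1.007646 = 373.43 × 0.998151
F = A$372.74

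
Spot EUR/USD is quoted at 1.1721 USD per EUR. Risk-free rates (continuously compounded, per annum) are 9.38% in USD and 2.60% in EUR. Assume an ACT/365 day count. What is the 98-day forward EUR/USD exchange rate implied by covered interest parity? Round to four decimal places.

1.1936

F = S·e^((r_USD − r_EUR)T) = 1.1721 · e^((0.0938 − 0.0260) × 98/365)
= 1.1721 · e^0.018204 = 1.1721 × 1.018371
F = 1.1936 USD per EUR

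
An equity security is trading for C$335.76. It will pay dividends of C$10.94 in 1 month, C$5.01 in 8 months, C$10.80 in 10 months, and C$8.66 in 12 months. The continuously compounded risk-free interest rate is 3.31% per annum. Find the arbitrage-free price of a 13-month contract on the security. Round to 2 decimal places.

C$312.06

PV(dividends) I = 10.94·e^(−0.0331·1/12) + 5.01·e^(−0.0331·8/12) + 10.80·e^(−0.0331·10/12) + 8.66·e^(−0.0331·12/12)
I = 10.9099 + 4.9007 + 10.5062 + 8.3780 = 34.6948
F = (S − I)·e^(rT) = (335.76 − 34.6948) · e^(0.0331·13/12)
= 301.0652 · e^0.035858 = 301.0652 × 1.036509 = C$312.06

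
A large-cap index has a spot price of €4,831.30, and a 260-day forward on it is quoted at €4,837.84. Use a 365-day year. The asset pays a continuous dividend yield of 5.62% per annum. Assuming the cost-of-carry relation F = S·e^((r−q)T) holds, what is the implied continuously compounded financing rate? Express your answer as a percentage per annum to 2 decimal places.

5.81%

From F = S·e^((r−q)T): (r − q) = ln(F/S)/T
ln(4837.84/4831.30) = ln(1.001354) = 0.001353
(r − q) = 0.001353 / (260/365) = 0.001899
r = ln(F/S)/T + q = 0.001899 + 0.0562 = 0.058099
r = 5.81%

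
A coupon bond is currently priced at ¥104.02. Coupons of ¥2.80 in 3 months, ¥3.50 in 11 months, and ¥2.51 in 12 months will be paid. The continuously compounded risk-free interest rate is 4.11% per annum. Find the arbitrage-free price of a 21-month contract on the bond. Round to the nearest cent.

¥102.59

PV(coupons) I = 2.80·e^(−0.0411·3/12) + 3.50·e^(−0.0411·11/12) + 2.51·e^(−0.0411·12/12)
I = 2.7714 + 3.3706 + 2.4089 = 8.5509
F = (S − I)·e^(rT) = (104.02 − 8.5509) · e^(0.0411·21/12)
= 95.4691 · e^0.071925 = 95.4691 × 1.074575 = ¥102.59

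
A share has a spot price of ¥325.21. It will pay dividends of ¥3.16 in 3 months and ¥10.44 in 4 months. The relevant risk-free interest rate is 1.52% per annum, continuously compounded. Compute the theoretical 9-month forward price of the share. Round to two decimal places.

PV(dividends) I = 3.16·e^(−0.0152·3/12) + 10.44·e^(−0.0152·4/12)
I = 3.1480 + 10.3872 = 13.5352
F = (S − I)·e^(rT) = (325.21 − 13.5352) · e^(0.0152·9/12)
= 311.6748 · e^0.011400 = 311.6748 × 1.011465 = ¥315.25

¥315.25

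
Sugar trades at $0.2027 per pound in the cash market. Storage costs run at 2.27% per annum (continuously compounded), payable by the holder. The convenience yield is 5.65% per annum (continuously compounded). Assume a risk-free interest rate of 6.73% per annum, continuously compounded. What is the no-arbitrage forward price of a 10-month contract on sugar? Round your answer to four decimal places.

$0.2084 per pound

Net carry = r + u − y = 0.0673 + 0.0227 − 0.0565 = 0.0335
F = S·e^((r+u−y)T) = 0.2027 · e^(0.0335 × 10/12) = 0.2027 · e^0.027917
= 0.2027 × 1.028310 = $0.2084 per pound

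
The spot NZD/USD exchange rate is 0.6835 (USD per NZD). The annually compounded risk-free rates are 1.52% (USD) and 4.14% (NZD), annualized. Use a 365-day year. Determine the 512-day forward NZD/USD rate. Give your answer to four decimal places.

0.6595

By covered interest parity, F = S · (1+r_USD)^T / (1+r_NZD)^T
= 0.6835 × 1.021387 / 1.058554 = 0.6835 × 0.964889
F = 0.6595 USD per NZD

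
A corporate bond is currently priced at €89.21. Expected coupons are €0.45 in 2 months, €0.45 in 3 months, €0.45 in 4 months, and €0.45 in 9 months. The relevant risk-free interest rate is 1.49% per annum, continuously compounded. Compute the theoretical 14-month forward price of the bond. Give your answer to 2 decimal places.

PV(coupons) I = 0.45·e^(−0.0149·2/12) + 0.45·e^(−0.0149·3/12) + 0.45·e^(−0.0149·4/12) + 0.45·e^(−0.0149·9/12)
I = 0.4489 + 0.4483 + 0.4478 + 0.4450 = 1.7900
F = (S − I)·e^(rT) = (89.21 − 1.7900) · e^(0.0149·14/12)
= 87.4200 · e^0.017383 = 87.4200 × 1.017535 = €88.95

€88.95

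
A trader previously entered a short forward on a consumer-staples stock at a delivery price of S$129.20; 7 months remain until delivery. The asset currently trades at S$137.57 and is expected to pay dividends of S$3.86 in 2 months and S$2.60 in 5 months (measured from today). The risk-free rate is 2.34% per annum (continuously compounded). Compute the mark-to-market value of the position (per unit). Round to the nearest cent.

PV(remaining dividends) I = 3.86·e^(−0.0234·2/12) + 2.60·e^(−0.0234·5/12) = 6.4197
Current forward F = (S − I)·e^(rT) = (137.57 − 6.4197)·e^(0.0234·7/12) = 131.1503 × 1.013744 = 132.9528
Value (long) = (F − K)·e^(−rT) = (132.9528 − 129.20) × 0.986443 = 3.7019
Short position value = −(long value) = -S$3.70

-S$3.70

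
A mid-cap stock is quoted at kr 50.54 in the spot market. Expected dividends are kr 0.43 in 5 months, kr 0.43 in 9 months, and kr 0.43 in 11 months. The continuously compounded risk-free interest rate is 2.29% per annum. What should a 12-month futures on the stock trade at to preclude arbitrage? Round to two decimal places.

kr 50.41

PV(dividends) I = 0.43·e^(−0.0229·5/12) + 0.43·e^(−0.0229·9/12) + 0.43·e^(−0.0229·11/12)
I = 0.4259 + 0.4227 + 0.4211 = 1.2697
F = (S − I)·e^(rT) = (50.54 − 1.2697) · e^(0.0229·12/12)
= 49.2703 · e^0.022900 = 49.2703 × 1.023164 = kr 50.41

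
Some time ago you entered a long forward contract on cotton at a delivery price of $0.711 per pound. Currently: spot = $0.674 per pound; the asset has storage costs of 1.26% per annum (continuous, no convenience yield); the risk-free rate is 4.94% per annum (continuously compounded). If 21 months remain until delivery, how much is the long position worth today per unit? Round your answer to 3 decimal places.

Current fair forward for the remaining 21 months: F = S·e^((r + u)·T), (r + u) = 0.0494 + 0.0126 = 0.0620
F = 0.674 · e^(0.0620 × 21/12) = 0.674 × 1.114605 = 0.7512
Value of long forward = (F − K)·e^(−rT) = (0.7512 − 0.711) · e^(−0.0494·21/12)
= 0.0402 × 0.917181 = 0.037

$0.037 per pound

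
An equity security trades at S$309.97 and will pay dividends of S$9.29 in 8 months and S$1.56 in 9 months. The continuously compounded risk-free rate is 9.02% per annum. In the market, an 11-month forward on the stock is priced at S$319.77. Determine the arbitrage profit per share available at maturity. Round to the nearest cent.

S$5.83 per share

PV(dividends) I = 9.29·e^(−0.0902·8/12) + 1.56·e^(−0.0902·9/12) = 10.2058
Fair forward F* = (S − I)·e^(rT) = (309.97 − 10.2058)·e^0.082683 = 299.7642 × 1.086197 = 325.6030
Market S$319.77 < fair 325.6030: forward underpriced → reverse cash-and-carry (short the stock, invest proceeds at r, pay the dividends, go long the forward).
Profit at T = |F_mkt − F*| = |319.77 − 325.6030| = S$5.83 per share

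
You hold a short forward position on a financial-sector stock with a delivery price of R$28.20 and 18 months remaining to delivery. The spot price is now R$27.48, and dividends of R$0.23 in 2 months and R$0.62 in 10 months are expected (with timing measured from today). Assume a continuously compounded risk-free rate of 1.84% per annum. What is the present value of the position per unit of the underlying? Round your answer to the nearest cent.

R$0.79

PV(remaining dividends) I = 0.23·e^(−0.0184·2/12) + 0.62·e^(−0.0184·10/12) = 0.8399
Current forward F = (S − I)·e^(rT) = (27.48 − 0.8399)·e^(0.0184·18/12) = 26.6401 × 1.027984 = 27.3856
Value (long) = (F − K)·e^(−rT) = (27.3856 − 28.20) × 0.972777 = -0.7922
Short position value = −(long value) = R$0.79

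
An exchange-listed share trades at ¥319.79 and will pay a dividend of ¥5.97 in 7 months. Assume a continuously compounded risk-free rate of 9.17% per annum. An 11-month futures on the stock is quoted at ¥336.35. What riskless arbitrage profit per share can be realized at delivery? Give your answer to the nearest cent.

PV(dividends) I = 5.97·e^(−0.0917·7/12) = 5.6590
Fair futures F* = (S − I)·e^(rT) = (319.79 − 5.6590)·e^0.084058 = 314.1310 × 1.087692 = 341.6778
Market ¥336.35 < fair 341.6778: forward underpriced → reverse cash-and-carry (short the stock, invest proceeds at r, pay the dividends, go long the forward).
Profit at T = |F_mkt − F*| = |336.35 − 341.6778| = ¥5.33 per share

¥5.33 per share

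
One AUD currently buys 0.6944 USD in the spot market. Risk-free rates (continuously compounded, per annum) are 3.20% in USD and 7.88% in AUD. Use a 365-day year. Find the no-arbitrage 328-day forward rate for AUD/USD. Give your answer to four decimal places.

F = S·e^((r_USD − r_AUD)T) = 0.6944 · e^((0.0320 − 0.0788) × 328/365)
= 0.6944 · e^-0.042056 = 0.6944 × 0.958816
F = 0.6658 USD per AUD

0.6658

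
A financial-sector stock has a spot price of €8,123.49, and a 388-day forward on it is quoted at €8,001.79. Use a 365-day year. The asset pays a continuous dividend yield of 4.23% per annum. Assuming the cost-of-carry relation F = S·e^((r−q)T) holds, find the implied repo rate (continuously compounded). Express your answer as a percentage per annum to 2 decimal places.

From F = S·e^((r−q)T): (r − q) = ln(F/S)/T
ln(8001.79/8123.49) = ln(0.985019) = -0.015094
(r − q) = -0.015094 / (388/365) = -0.014199
r = ln(F/S)/T + q = -0.014199 + 0.0423 = 0.028101
r = 2.81%

2.81%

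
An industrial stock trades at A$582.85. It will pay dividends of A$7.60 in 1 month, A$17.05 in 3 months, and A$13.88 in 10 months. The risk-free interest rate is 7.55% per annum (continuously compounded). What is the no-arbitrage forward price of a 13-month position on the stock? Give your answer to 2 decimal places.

PV(dividends) I = 7.60·e^(−0.0755·1/12) + 17.05·e^(−0.0755·3/12) + 13.88·e^(−0.0755·10/12)
I = 7.5523 + 16.7312 + 13.0336 = 37.3171
F = (S − I)·e^(rT) = (582.85 − 37.3171) · e^(0.0755·13/12)
= 545.5329 · e^0.081792 = 545.5329 × 1.085230 = A$592.03

A$592.03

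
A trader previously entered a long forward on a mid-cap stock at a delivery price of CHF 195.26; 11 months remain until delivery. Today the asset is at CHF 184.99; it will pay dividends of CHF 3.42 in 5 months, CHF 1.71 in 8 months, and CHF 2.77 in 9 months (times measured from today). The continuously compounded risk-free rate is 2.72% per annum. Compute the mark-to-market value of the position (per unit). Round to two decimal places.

PV(remaining dividends) I = 3.42·e^(−0.0272·5/12) + 1.71·e^(−0.0272·8/12) + 2.77·e^(−0.0272·9/12) = 7.7748
Current forward F = (S − I)·e^(rT) = (184.99 − 7.7748)·e^(0.0272·11/12) = 177.2152 × 1.025247 = 181.6894
Value (long) = (F − K)·e^(−rT) = (181.6894 − 195.26) × 0.975375 = -13.2364
Value = -CHF 13.24

-CHF 13.24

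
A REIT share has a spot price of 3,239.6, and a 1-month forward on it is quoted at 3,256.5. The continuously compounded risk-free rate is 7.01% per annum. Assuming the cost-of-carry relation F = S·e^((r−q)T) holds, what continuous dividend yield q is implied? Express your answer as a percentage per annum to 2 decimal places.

From F = S·e^((r−q)T): (r − q) = ln(F/S)/T
ln(3256.5/3239.6) = ln(1.005217) = 0.005203
(r − q) = 0.005203 / (1/12) = 0.062436
q = r − ln(F/S)/T = 0.0701 − 0.062436 = 0.007664
q = 0.77%

0.77%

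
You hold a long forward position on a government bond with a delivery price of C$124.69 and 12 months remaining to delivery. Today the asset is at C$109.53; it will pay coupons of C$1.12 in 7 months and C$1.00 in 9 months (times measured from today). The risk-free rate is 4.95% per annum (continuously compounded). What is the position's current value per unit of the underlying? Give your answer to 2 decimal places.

PV(remaining coupons) I = 1.12·e^(−0.0495·7/12) + 1.00·e^(−0.0495·9/12) = 2.0517
Current forward F = (S − I)·e^(rT) = (109.53 − 2.0517)·e^(0.0495·12/12) = 107.4783 × 1.050746 = 112.9324
Value (long) = (F − K)·e^(−rT) = (112.9324 − 124.69) × 0.951705 = -11.1898
Value = -C$11.19

-C$11.19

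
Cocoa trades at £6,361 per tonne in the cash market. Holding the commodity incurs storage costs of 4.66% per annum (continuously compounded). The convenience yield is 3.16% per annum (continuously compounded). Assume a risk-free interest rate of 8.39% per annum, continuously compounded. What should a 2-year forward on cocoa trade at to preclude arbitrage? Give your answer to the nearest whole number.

£7,752 per tonne

Net carry = r + u − y = 0.0839 + 0.0466 − 0.0316 = 0.0989
F = S·e^((r+u−y)T) = 6361 · e^(0.0989 × 2) = 6361 · e^0.197800
= 6361 × 1.218719 = £7,752 per tonne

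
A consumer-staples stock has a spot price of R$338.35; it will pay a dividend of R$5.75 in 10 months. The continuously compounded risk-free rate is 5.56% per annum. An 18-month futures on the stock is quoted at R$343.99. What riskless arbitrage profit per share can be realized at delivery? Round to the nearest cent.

R$17.82 per share

PV(dividends) I = 5.75·e^(−0.0556·10/12) = 5.4897
Fair futures F* = (S − I)·e^(rT) = (338.35 − 5.4897)·e^0.083400 = 332.8603 × 1.086977 = 361.8115
Market R$343.99 < fair 361.8115: forward underpriced → reverse cash-and-carry (short the stock, invest proceeds at r, pay the dividends, go long the forward).
Profit at T = |F_mkt − F*| = |343.99 − 361.8115| = R$17.82 per share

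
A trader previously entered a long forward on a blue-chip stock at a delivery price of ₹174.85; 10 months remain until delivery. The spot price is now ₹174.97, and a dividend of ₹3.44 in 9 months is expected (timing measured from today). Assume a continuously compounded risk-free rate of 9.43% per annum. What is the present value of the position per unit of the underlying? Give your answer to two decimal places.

₹10.13

PV(remaining dividends) I = 3.44·e^(−0.0943·9/12) = 3.2051
Current forward F = (S − I)·e^(rT) = (174.97 − 3.2051)·e^(0.0943·10/12) = 171.7649 × 1.081753 = 185.8072
Value (long) = (F − K)·e^(−rT) = (185.8072 − 174.85) × 0.924425 = 10.1291
Value = ₹10.13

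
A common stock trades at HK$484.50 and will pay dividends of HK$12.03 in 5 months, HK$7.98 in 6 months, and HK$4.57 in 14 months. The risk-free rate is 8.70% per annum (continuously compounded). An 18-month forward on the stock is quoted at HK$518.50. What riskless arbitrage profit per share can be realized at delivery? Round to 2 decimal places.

HK$6.91 per share

PV(dividends) I = 12.03·e^(−0.0870·5/12) + 7.98·e^(−0.0870·6/12) + 4.57·e^(−0.0870·14/12) = 23.3709
Fair forward F* = (S − I)·e^(rT) = (484.50 − 23.3709)·e^0.130500 = 461.1291 × 1.139398 = 525.4096
Market HK$518.50 < fair 525.4096: forward underpriced → reverse cash-and-carry (short the stock, invest proceeds at r, pay the dividends, go long the forward).
Profit at T = |F_mkt − F*| = |518.50 − 525.4096| = HK$6.91 per share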